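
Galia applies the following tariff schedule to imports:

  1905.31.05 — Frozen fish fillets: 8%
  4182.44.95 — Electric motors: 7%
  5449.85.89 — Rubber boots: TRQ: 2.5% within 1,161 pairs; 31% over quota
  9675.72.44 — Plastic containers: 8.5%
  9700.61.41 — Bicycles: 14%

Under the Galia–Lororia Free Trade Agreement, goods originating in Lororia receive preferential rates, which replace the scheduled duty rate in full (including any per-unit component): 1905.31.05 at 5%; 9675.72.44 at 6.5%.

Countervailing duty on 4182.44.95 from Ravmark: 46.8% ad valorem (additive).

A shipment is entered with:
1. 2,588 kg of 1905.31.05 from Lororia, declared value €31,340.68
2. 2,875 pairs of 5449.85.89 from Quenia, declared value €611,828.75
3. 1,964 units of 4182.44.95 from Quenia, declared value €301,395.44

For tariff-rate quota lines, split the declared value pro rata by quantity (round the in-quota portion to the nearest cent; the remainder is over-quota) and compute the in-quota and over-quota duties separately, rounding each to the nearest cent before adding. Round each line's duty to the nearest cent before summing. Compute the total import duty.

Line 1 (1905.31.05, Lororia, 2,588 kg, €31,340.68):
Base rate for 1905.31.05 is 8%.
Origin Lororia qualifies under the Galia–Lororia agreement and 1905.31.05 is covered: preferential rate 5% applies instead.
Duty = €31,340.68 × 5% = €1,567.03.
Line 2 (5449.85.89, Quenia, 2,875 pairs, €611,828.75):
Code 5449.85.89 is under a tariff-rate quota (threshold 1,161 pairs). In-quota: 1,161 pairs at 2.5%; over-quota: 1,714 pairs at 31%.
Pro-rata value split: in-quota = €611,828.75 × 1,161/2,875 = €247,072.41; over-quota = €611,828.75 − €247,072.41 = €364,756.34.
In-quota duty = €247,072.41 × 2.5% = €6,176.81. Over-quota duty = €364,756.34 × 31% = €113,074.47.
Line duty = €6,176.81 + €113,074.47 = €119,251.28.
Line 3 (4182.44.95, Quenia, 1,964 units, €301,395.44):
Base rate for 4182.44.95 is 7%.
The additional-duty order on 4182.44.95 targets Ravmark, not Quenia; it does not apply.
Duty = €301,395.44 × 7% = €21,097.68.
Total = €1,567.03 + €119,251.28 + €21,097.68 = €141,915.99.

€141,915.99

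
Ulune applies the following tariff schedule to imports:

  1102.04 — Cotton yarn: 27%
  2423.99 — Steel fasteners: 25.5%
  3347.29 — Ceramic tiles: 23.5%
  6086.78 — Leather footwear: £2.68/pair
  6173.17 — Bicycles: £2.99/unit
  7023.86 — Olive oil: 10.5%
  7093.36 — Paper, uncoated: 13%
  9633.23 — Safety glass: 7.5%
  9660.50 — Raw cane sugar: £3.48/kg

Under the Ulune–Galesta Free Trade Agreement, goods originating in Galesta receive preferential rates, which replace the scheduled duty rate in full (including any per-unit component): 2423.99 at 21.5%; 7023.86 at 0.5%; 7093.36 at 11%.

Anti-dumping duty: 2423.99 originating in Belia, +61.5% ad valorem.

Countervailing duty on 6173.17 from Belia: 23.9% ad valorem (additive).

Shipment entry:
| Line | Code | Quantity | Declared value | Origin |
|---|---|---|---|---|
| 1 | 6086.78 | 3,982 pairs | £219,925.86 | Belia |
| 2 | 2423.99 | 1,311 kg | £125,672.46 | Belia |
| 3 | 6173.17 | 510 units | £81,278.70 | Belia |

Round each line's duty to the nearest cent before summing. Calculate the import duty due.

£140,957.31

Line 1 (6086.78, Belia, 3,982 pairs, £219,925.86):
Base rate for 6086.78 is £2.68/pair.
Duty = 3,982 × £2.68 = £10,671.76.
Line 2 (2423.99, Belia, 1,311 kg, £125,672.46):
Base rate for 2423.99 is 25.5%.
2423.99 has an FTA preferential rate, but origin Belia is not Galesta; base rate stands.
Additional duty on 2423.99 from Belia: +61.5%. Applied ad valorem rate: 25.5% + 61.5% = 87%.
Duty = £125,672.46 × 87% = £109,335.04.
Line 3 (6173.17, Belia, 510 units, £81,278.70):
Base rate for 6173.17 is £2.99/unit.
Additional duty on 6173.17 from Belia: +23.9% ad valorem. Applied ad valorem rate = 23.9%.
Duty = £81,278.70 × 23.9% + 510 × £2.99 = £20,950.51.
Total = £10,671.76 + £109,335.04 + £20,950.51 = £140,957.31.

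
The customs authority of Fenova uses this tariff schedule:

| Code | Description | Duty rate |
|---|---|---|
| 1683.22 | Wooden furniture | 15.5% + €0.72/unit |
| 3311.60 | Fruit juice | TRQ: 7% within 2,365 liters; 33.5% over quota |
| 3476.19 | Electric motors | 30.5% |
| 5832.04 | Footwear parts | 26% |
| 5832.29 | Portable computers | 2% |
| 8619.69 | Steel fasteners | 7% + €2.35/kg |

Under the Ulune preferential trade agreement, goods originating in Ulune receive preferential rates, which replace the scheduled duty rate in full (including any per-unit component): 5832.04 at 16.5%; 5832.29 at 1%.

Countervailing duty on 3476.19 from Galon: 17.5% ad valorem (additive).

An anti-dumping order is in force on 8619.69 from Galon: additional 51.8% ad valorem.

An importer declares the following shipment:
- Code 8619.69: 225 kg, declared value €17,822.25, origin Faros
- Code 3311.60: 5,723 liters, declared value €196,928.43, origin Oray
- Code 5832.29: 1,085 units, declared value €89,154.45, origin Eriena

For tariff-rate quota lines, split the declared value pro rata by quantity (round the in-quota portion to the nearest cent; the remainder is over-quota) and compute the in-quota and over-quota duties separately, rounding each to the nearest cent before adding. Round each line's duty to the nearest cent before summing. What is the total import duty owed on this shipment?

€47,964.82

Line 1 (8619.69, Faros, 225 kg, €17,822.25):
Base rate for 8619.69 is 7% + €2.35/kg.
The additional-duty order on 8619.69 targets Galon, not Faros; it does not apply.
Duty = €17,822.25 × 7% + 225 × €2.35 = €1,776.31.
Line 2 (3311.60, Oray, 5,723 liters, €196,928.43):
Code 3311.60 is under a tariff-rate quota (threshold 2,365 liters). In-quota: 2,365 liters at 7%; over-quota: 3,358 liters at 33.5%.
Pro-rata value split: in-quota = €196,928.43 × 2,365/5,723 = €81,379.65; over-quota = €196,928.43 − €81,379.65 = €115,548.78.
In-quota duty = €81,379.65 × 7% = €5,696.58. Over-quota duty = €115,548.78 × 33.5% = €38,708.84.
Line duty = €5,696.58 + €38,708.84 = €44,405.42.
Line 3 (5832.29, Eriena, 1,085 units, €89,154.45):
Base rate for 5832.29 is 2%.
5832.29 has an FTA preferential rate, but origin Eriena is not Ulune; base rate stands.
Duty = €89,154.45 × 2% = €1,783.09.
Total = €1,776.31 + €44,405.42 + €1,783.09 = €47,964.82.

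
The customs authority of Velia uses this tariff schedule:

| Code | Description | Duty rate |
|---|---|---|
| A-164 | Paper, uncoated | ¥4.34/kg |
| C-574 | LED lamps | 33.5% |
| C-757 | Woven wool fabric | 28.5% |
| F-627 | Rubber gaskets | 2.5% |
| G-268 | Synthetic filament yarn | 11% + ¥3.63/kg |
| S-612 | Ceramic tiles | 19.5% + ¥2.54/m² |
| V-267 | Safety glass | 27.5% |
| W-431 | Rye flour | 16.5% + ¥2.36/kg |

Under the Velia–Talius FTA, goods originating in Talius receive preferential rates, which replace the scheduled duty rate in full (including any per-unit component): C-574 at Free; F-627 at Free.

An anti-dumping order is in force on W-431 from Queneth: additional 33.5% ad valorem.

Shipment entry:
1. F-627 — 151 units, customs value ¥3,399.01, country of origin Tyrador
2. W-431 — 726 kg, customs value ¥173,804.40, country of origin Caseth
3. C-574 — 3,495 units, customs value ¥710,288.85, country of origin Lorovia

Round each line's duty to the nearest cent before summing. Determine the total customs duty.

¥268,422.83

Line 1 (F-627, Tyrador, 151 units, ¥3,399.01):
Base rate for F-627 is 2.5%.
F-627 has an FTA preferential rate, but origin Tyrador is not Talius; base rate stands.
Duty = ¥3,399.01 × 2.5% = ¥84.98.
Line 2 (W-431, Caseth, 726 kg, ¥173,804.40):
Base rate for W-431 is 16.5% + ¥2.36/kg.
The additional-duty order on W-431 targets Queneth, not Caseth; it does not apply.
Duty = ¥173,804.40 × 16.5% + 726 × ¥2.36 = ¥30,391.09.
Line 3 (C-574, Lorovia, 3,495 units, ¥710,288.85):
Base rate for C-574 is 33.5%.
C-574 has an FTA preferential rate, but origin Lorovia is not Talius; base rate stands.
Duty = ¥710,288.85 × 33.5% = ¥237,946.76.
Total = ¥84.98 + ¥30,391.09 + ¥237,946.76 = ¥268,422.83.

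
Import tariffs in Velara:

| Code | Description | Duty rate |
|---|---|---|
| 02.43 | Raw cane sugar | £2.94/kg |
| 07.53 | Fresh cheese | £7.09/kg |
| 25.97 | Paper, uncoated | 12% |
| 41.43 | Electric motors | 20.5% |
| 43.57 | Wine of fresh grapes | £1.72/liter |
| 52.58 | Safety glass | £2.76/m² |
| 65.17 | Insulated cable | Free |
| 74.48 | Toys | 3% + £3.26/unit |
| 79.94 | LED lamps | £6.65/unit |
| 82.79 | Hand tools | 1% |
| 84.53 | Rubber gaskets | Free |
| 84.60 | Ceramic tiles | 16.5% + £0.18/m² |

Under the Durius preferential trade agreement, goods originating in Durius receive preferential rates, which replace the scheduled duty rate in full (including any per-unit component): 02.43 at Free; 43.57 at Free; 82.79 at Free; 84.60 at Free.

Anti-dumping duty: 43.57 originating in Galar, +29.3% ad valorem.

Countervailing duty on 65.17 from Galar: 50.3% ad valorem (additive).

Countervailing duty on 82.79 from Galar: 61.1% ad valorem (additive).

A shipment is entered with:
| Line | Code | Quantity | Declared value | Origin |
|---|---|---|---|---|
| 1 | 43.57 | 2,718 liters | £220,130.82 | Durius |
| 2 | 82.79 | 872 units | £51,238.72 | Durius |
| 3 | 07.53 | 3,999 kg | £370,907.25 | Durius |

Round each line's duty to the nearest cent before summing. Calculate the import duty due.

£28,352.91

Line 1 (43.57, Durius, 2,718 liters, £220,130.82):
Base rate for 43.57 is £1.72/liter.
Origin Durius qualifies under the Velara–Durius agreement and 43.57 is covered: preferential rate Free applies instead.
The additional-duty order on 43.57 targets Galar, not Durius; it does not apply.
Duty = £220,130.82 × 0% = £0.00.
Line 2 (82.79, Durius, 872 units, £51,238.72):
Base rate for 82.79 is 1%.
Origin Durius qualifies under the Velara–Durius agreement and 82.79 is covered: preferential rate Free applies instead.
The additional-duty order on 82.79 targets Galar, not Durius; it does not apply.
Duty = £51,238.72 × 0% = £0.00.
Line 3 (07.53, Durius, 3,999 kg, £370,907.25):
Base rate for 07.53 is £7.09/kg.
Origin Durius is the FTA partner but 07.53 is not on the preference list; base rate stands.
Duty = 3,999 × £7.09 = £28,352.91.
Total = £0.00 + £0.00 + £28,352.91 = £28,352.91.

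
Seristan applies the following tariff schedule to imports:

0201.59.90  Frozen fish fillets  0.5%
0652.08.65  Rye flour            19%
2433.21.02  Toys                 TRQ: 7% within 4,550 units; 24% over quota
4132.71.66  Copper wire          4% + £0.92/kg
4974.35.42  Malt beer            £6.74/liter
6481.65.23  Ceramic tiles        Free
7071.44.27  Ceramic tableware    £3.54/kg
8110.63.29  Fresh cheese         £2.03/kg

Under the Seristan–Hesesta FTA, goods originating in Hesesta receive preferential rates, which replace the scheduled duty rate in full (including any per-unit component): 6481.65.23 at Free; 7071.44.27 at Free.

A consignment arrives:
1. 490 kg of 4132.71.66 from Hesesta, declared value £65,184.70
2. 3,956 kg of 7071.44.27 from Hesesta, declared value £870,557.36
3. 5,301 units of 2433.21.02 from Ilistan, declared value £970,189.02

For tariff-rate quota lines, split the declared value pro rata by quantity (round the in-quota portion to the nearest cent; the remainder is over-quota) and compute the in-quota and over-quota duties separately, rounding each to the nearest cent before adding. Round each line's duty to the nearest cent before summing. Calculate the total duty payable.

£94,337.58

Line 1 (4132.71.66, Hesesta, 490 kg, £65,184.70):
Base rate for 4132.71.66 is 4% + £0.92/kg.
Origin Hesesta is the FTA partner but 4132.71.66 is not on the preference list; base rate stands.
Duty = £65,184.70 × 4% + 490 × £0.92 = £3,058.19.
Line 2 (7071.44.27, Hesesta, 3,956 kg, £870,557.36):
Base rate for 7071.44.27 is £3.54/kg.
Origin Hesesta qualifies under the Seristan–Hesesta agreement and 7071.44.27 is covered: preferential rate Free applies instead.
Duty = £870,557.36 × 0% = £0.00.
Line 3 (2433.21.02, Ilistan, 5,301 units, £970,189.02):
Code 2433.21.02 is under a tariff-rate quota (threshold 4,550 units). In-quota: 4,550 units at 7%; over-quota: 751 units at 24%.
Pro-rata value split: in-quota = £970,189.02 × 4,550/5,301 = £832,741.00; over-quota = £970,189.02 − £832,741.00 = £137,448.02.
In-quota duty = £832,741.00 × 7% = £58,291.87. Over-quota duty = £137,448.02 × 24% = £32,987.52.
Line duty = £58,291.87 + £32,987.52 = £91,279.39.
Total = £3,058.19 + £0.00 + £91,279.39 = £94,337.58.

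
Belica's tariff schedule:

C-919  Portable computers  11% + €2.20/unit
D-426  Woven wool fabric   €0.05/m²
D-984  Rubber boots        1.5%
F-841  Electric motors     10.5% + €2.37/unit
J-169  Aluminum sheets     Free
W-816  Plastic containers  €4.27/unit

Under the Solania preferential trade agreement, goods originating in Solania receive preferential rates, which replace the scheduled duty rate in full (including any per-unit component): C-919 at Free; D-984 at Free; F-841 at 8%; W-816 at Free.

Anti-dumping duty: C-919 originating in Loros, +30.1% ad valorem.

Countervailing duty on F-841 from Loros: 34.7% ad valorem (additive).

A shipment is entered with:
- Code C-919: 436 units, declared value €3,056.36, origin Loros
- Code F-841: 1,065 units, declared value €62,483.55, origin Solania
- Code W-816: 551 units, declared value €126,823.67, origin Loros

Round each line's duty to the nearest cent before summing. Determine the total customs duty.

€9,566.81

Line 1 (C-919, Loros, 436 units, €3,056.36):
Base rate for C-919 is 11% + €2.20/unit.
C-919 has an FTA preferential rate, but origin Loros is not Solania; base rate stands.
Additional duty on C-919 from Loros: +30.1%. Applied ad valorem rate: 11% + 30.1% = 41.1%.
Duty = €3,056.36 × 41.1% + 436 × €2.20 = €2,215.36.
Line 2 (F-841, Solania, 1,065 units, €62,483.55):
Base rate for F-841 is 10.5% + €2.37/unit.
Origin Solania qualifies under the Belica–Solania agreement and F-841 is covered: preferential rate 8% applies instead.
The additional-duty order on F-841 targets Loros, not Solania; it does not apply.
Duty = €62,483.55 × 8% = €4,998.68.
Line 3 (W-816, Loros, 551 units, €126,823.67):
Base rate for W-816 is €4.27/unit.
W-816 has an FTA preferential rate, but origin Loros is not Solania; base rate stands.
Duty = 551 × €4.27 = €2,352.77.
Total = €2,215.36 + €4,998.68 + €2,352.77 = €9,566.81.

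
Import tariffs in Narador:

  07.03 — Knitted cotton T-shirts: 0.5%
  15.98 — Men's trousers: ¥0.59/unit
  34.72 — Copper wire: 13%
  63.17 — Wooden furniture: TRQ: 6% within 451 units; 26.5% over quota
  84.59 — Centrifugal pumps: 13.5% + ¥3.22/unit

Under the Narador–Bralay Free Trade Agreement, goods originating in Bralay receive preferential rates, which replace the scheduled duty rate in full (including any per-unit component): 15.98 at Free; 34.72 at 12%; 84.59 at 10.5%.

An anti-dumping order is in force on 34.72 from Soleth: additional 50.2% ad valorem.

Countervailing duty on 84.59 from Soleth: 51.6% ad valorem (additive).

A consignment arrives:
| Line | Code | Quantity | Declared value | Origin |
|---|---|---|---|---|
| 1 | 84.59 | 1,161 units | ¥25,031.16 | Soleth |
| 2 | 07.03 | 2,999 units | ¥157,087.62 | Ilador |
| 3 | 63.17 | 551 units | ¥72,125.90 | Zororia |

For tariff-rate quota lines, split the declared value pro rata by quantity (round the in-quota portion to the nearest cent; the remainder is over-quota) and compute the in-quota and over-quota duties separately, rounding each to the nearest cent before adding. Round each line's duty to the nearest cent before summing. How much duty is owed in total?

¥27,830.15

Line 1 (84.59, Soleth, 1,161 units, ¥25,031.16):
Base rate for 84.59 is 13.5% + ¥3.22/unit.
84.59 has an FTA preferential rate, but origin Soleth is not Bralay; base rate stands.
Additional duty on 84.59 from Soleth: +51.6%. Applied ad valorem rate: 13.5% + 51.6% = 65.1%.
Duty = ¥25,031.16 × 65.1% + 1,161 × ¥3.22 = ¥20,033.71.
Line 2 (07.03, Ilador, 2,999 units, ¥157,087.62):
Base rate for 07.03 is 0.5%.
Duty = ¥157,087.62 × 0.5% = ¥785.44.
Line 3 (63.17, Zororia, 551 units, ¥72,125.90):
Code 63.17 is under a tariff-rate quota (threshold 451 units). In-quota: 451 units at 6%; over-quota: 100 units at 26.5%.
Pro-rata value split: in-quota = ¥72,125.90 × 451/551 = ¥59,035.90; over-quota = ¥72,125.90 − ¥59,035.90 = ¥13,090.00.
In-quota duty = ¥59,035.90 × 6% = ¥3,542.15. Over-quota duty = ¥13,090.00 × 26.5% = ¥3,468.85.
Line duty = ¥3,542.15 + ¥3,468.85 = ¥7,011.00.
Total = ¥20,033.71 + ¥785.44 + ¥7,011.00 = ¥27,830.15.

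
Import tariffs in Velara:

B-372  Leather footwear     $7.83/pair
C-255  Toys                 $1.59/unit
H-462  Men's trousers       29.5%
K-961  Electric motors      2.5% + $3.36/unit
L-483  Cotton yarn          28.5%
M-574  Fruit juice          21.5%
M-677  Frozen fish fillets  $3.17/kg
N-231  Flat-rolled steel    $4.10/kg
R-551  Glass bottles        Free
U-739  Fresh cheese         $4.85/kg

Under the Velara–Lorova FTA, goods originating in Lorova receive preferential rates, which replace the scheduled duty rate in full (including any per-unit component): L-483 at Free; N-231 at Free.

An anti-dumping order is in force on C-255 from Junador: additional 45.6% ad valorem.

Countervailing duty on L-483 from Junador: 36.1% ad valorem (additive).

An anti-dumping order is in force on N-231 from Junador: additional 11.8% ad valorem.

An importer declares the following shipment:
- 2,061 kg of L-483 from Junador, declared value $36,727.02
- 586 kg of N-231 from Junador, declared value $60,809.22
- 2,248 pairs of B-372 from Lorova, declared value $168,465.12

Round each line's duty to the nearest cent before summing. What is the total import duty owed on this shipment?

Line 1 (L-483, Junador, 2,061 kg, $36,727.02):
Base rate for L-483 is 28.5%.
L-483 has an FTA preferential rate, but origin Junador is not Lorova; base rate stands.
Additional duty on L-483 from Junador: +36.1%. Applied ad valorem rate: 28.5% + 36.1% = 64.6%.
Duty = $36,727.02 × 64.6% = $23,725.65.
Line 2 (N-231, Junador, 586 kg, $60,809.22):
Base rate for N-231 is $4.10/kg.
N-231 has an FTA preferential rate, but origin Junador is not Lorova; base rate stands.
Additional duty on N-231 from Junador: +11.8% ad valorem. Applied ad valorem rate = 11.8%.
Duty = $60,809.22 × 11.8% + 586 × $4.10 = $9,578.09.
Line 3 (B-372, Lorova, 2,248 pairs, $168,465.12):
Base rate for B-372 is $7.83/pair.
Origin Lorova is the FTA partner but B-372 is not on the preference list; base rate stands.
Duty = 2,248 × $7.83 = $17,601.84.
Total = $23,725.65 + $9,578.09 + $17,601.84 = $50,905.58.

$50,905.58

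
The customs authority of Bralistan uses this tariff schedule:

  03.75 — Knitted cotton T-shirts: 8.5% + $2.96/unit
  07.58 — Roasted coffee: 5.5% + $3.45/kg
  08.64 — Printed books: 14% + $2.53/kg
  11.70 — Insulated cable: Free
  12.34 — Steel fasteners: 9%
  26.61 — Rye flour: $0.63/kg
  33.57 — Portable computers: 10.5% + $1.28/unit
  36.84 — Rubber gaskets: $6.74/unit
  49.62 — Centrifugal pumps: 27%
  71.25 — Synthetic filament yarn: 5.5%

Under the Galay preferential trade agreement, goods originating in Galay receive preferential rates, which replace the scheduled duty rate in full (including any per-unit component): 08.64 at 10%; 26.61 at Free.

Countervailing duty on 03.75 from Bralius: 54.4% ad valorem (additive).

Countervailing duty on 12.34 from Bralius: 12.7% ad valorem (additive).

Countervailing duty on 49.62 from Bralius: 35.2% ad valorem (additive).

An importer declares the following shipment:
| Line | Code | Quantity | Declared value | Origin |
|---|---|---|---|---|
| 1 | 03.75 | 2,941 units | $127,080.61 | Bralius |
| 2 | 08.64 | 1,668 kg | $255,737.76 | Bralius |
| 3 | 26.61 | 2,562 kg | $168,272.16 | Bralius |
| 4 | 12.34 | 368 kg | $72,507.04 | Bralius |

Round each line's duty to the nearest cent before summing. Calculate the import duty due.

Line 1 (03.75, Bralius, 2,941 units, $127,080.61):
Base rate for 03.75 is 8.5% + $2.96/unit.
Additional duty on 03.75 from Bralius: +54.4%. Applied ad valorem rate: 8.5% + 54.4% = 62.9%.
Duty = $127,080.61 × 62.9% + 2,941 × $2.96 = $88,639.06.
Line 2 (08.64, Bralius, 1,668 kg, $255,737.76):
Base rate for 08.64 is 14% + $2.53/kg.
08.64 has an FTA preferential rate, but origin Bralius is not Galay; base rate stands.
Duty = $255,737.76 × 14% + 1,668 × $2.53 = $40,023.33.
Line 3 (26.61, Bralius, 2,562 kg, $168,272.16):
Base rate for 26.61 is $0.63/kg.
26.61 has an FTA preferential rate, but origin Bralius is not Galay; base rate stands.
Duty = 2,562 × $0.63 = $1,614.06.
Line 4 (12.34, Bralius, 368 kg, $72,507.04):
Base rate for 12.34 is 9%.
Additional duty on 12.34 from Bralius: +12.7%. Applied ad valorem rate: 9% + 12.7% = 21.7%.
Duty = $72,507.04 × 21.7% = $15,734.03.
Total = $88,639.06 + $40,023.33 + $1,614.06 + $15,734.03 = $146,010.48.

$146,010.48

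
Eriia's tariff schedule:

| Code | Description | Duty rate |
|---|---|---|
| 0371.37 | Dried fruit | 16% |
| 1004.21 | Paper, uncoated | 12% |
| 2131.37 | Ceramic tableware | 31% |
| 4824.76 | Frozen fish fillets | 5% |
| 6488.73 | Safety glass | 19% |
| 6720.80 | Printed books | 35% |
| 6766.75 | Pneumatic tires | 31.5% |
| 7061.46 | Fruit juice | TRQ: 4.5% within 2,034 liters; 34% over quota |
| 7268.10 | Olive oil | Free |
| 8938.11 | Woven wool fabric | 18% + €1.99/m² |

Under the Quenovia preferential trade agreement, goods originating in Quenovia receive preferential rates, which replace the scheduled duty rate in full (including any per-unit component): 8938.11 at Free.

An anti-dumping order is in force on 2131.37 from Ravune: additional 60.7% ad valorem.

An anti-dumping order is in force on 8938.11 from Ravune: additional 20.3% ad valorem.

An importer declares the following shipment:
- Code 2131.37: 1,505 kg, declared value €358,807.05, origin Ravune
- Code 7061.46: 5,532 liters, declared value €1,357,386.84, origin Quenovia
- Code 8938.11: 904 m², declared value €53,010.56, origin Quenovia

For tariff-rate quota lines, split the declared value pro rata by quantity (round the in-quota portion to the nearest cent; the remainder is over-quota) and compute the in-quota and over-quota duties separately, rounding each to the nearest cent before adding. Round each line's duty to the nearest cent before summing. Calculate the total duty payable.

Line 1 (2131.37, Ravune, 1,505 kg, €358,807.05):
Base rate for 2131.37 is 31%.
Additional duty on 2131.37 from Ravune: +60.7%. Applied ad valorem rate: 31% + 60.7% = 91.7%.
Duty = €358,807.05 × 91.7% = €329,026.06.
Line 2 (7061.46, Quenovia, 5,532 liters, €1,357,386.84):
Code 7061.46 is under a tariff-rate quota (threshold 2,034 liters). In-quota: 2,034 liters at 4.5%; over-quota: 3,498 liters at 34%.
Pro-rata value split: in-quota = €1,357,386.84 × 2,034/5,532 = €499,082.58; over-quota = €1,357,386.84 − €499,082.58 = €858,304.26.
In-quota duty = €499,082.58 × 4.5% = €22,458.72. Over-quota duty = €858,304.26 × 34% = €291,823.45.
Line duty = €22,458.72 + €291,823.45 = €314,282.17.
Line 3 (8938.11, Quenovia, 904 m², €53,010.56):
Base rate for 8938.11 is 18% + €1.99/m².
Origin Quenovia qualifies under the Eriia–Quenovia agreement and 8938.11 is covered: preferential rate Free applies instead.
The additional-duty order on 8938.11 targets Ravune, not Quenovia; it does not apply.
Duty = €53,010.56 × 0% = €0.00.
Total = €329,026.06 + €314,282.17 + €0.00 = €643,308.23.

€643,308.23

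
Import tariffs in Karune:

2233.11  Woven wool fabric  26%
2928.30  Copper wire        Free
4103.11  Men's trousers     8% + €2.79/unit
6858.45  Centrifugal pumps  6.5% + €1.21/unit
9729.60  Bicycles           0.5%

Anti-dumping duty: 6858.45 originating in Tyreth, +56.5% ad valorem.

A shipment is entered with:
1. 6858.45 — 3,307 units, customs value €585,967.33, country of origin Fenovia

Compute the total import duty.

Line 1 (6858.45, Fenovia, 3,307 units, €585,967.33):
Base rate for 6858.45 is 6.5% + €1.21/unit.
The additional-duty order on 6858.45 targets Tyreth, not Fenovia; it does not apply.
Duty = €585,967.33 × 6.5% + 3,307 × €1.21 = €42,089.35.

€42,089.35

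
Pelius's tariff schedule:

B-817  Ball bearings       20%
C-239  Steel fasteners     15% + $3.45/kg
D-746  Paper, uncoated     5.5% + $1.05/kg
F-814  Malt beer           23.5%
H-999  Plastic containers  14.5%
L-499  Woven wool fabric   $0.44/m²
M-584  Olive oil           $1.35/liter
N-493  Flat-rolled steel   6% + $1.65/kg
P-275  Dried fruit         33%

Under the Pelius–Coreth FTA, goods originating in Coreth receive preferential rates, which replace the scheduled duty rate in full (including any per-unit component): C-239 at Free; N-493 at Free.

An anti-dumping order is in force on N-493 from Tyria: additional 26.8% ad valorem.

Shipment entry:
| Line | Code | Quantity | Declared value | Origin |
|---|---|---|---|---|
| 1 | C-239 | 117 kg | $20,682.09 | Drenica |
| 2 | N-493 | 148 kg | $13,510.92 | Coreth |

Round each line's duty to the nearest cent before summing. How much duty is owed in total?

$3,505.96

Line 1 (C-239, Drenica, 117 kg, $20,682.09):
Base rate for C-239 is 15% + $3.45/kg.
C-239 has an FTA preferential rate, but origin Drenica is not Coreth; base rate stands.
Duty = $20,682.09 × 15% + 117 × $3.45 = $3,505.96.
Line 2 (N-493, Coreth, 148 kg, $13,510.92):
Base rate for N-493 is 6% + $1.65/kg.
Origin Coreth qualifies under the Pelius–Coreth agreement and N-493 is covered: preferential rate Free applies instead.
The additional-duty order on N-493 targets Tyria, not Coreth; it does not apply.
Duty = $13,510.92 × 0% = $0.00.
Total = $3,505.96 + $0.00 = $3,505.96.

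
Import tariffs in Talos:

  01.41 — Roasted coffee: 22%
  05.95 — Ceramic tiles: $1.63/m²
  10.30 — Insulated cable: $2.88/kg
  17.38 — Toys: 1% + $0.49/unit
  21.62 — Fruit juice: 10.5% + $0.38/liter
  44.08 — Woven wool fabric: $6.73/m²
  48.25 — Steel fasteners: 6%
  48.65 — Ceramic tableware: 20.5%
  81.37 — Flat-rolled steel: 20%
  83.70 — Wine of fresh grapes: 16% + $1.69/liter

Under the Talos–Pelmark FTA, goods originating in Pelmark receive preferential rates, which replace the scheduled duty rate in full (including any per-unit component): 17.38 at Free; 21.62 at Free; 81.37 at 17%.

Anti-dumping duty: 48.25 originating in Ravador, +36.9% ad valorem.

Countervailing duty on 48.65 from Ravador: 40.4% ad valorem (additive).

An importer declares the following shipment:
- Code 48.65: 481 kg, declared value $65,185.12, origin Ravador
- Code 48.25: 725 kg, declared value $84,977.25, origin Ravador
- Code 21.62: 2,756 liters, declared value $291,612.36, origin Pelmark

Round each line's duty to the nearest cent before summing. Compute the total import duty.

$76,152.98

Line 1 (48.65, Ravador, 481 kg, $65,185.12):
Base rate for 48.65 is 20.5%.
Additional duty on 48.65 from Ravador: +40.4%. Applied ad valorem rate: 20.5% + 40.4% = 60.9%.
Duty = $65,185.12 × 60.9% = $39,697.74.
Line 2 (48.25, Ravador, 725 kg, $84,977.25):
Base rate for 48.25 is 6%.
Additional duty on 48.25 from Ravador: +36.9%. Applied ad valorem rate: 6% + 36.9% = 42.9%.
Duty = $84,977.25 × 42.9% = $36,455.24.
Line 3 (21.62, Pelmark, 2,756 liters, $291,612.36):
Base rate for 21.62 is 10.5% + $0.38/liter.
Origin Pelmark qualifies under the Talos–Pelmark agreement and 21.62 is covered: preferential rate Free applies instead.
Duty = $291,612.36 × 0% = $0.00.
Total = $39,697.74 + $36,455.24 + $0.00 = $76,152.98.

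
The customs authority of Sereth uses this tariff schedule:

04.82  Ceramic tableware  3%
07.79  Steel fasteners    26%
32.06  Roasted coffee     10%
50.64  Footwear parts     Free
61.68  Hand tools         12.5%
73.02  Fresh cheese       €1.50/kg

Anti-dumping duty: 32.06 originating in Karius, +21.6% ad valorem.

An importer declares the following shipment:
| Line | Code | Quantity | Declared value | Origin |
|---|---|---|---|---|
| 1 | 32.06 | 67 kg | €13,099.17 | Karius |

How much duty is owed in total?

€4,139.34

Line 1 (32.06, Karius, 67 kg, €13,099.17):
Base rate for 32.06 is 10%.
Additional duty on 32.06 from Karius: +21.6%. Applied ad valorem rate: 10% + 21.6% = 31.6%.
Duty = €13,099.17 × 31.6% = €4,139.34.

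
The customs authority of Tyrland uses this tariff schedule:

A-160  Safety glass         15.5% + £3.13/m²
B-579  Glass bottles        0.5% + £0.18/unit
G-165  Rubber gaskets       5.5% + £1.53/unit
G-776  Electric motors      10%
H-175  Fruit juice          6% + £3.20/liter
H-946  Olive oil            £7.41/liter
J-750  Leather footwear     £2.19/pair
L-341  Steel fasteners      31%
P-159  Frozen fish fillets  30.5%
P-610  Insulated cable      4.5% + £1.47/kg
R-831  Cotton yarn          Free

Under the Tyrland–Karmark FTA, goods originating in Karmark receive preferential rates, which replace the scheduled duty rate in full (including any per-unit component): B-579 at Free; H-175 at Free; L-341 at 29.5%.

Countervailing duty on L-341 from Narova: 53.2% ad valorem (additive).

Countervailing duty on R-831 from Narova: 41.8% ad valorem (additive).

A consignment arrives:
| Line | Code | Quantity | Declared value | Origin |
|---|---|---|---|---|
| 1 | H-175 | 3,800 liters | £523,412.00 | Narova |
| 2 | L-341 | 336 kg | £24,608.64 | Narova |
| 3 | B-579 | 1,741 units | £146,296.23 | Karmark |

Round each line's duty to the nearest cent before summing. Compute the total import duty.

£64,285.19

Line 1 (H-175, Narova, 3,800 liters, £523,412.00):
Base rate for H-175 is 6% + £3.20/liter.
H-175 has an FTA preferential rate, but origin Narova is not Karmark; base rate stands.
Duty = £523,412.00 × 6% + 3,800 × £3.20 = £43,564.72.
Line 2 (L-341, Narova, 336 kg, £24,608.64):
Base rate for L-341 is 31%.
L-341 has an FTA preferential rate, but origin Narova is not Karmark; base rate stands.
Additional duty on L-341 from Narova: +53.2%. Applied ad valorem rate: 31% + 53.2% = 84.2%.
Duty = £24,608.64 × 84.2% = £20,720.47.
Line 3 (B-579, Karmark, 1,741 units, £146,296.23):
Base rate for B-579 is 0.5% + £0.18/unit.
Origin Karmark qualifies under the Tyrland–Karmark agreement and B-579 is covered: preferential rate Free applies instead.
Duty = £146,296.23 × 0% = £0.00.
Total = £43,564.72 + £20,720.47 + £0.00 = £64,285.19.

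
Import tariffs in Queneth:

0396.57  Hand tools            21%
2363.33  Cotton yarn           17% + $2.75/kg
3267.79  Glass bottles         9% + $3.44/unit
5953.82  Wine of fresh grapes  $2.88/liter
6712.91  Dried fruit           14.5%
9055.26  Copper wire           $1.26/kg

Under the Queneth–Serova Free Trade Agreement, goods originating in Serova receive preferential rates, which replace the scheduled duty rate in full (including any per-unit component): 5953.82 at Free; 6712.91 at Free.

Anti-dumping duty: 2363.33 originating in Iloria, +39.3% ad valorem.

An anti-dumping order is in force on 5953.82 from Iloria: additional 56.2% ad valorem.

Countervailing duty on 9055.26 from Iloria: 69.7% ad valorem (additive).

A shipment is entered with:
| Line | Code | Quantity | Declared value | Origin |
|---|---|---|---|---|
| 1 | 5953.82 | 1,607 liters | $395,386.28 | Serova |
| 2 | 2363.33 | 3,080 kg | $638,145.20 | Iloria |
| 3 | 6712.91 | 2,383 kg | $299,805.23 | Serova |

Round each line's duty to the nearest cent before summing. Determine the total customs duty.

Line 1 (5953.82, Serova, 1,607 liters, $395,386.28):
Base rate for 5953.82 is $2.88/liter.
Origin Serova qualifies under the Queneth–Serova agreement and 5953.82 is covered: preferential rate Free applies instead.
The additional-duty order on 5953.82 targets Iloria, not Serova; it does not apply.
Duty = $395,386.28 × 0% = $0.00.
Line 2 (2363.33, Iloria, 3,080 kg, $638,145.20):
Base rate for 2363.33 is 17% + $2.75/kg.
Additional duty on 2363.33 from Iloria: +39.3%. Applied ad valorem rate: 17% + 39.3% = 56.3%.
Duty = $638,145.20 × 56.3% + 3,080 × $2.75 = $367,745.75.
Line 3 (6712.91, Serova, 2,383 kg, $299,805.23):
Base rate for 6712.91 is 14.5%.
Origin Serova qualifies under the Queneth–Serova agreement and 6712.91 is covered: preferential rate Free applies instead.
Duty = $299,805.23 × 0% = $0.00.
Total = $0.00 + $367,745.75 + $0.00 = $367,745.75.

$367,745.75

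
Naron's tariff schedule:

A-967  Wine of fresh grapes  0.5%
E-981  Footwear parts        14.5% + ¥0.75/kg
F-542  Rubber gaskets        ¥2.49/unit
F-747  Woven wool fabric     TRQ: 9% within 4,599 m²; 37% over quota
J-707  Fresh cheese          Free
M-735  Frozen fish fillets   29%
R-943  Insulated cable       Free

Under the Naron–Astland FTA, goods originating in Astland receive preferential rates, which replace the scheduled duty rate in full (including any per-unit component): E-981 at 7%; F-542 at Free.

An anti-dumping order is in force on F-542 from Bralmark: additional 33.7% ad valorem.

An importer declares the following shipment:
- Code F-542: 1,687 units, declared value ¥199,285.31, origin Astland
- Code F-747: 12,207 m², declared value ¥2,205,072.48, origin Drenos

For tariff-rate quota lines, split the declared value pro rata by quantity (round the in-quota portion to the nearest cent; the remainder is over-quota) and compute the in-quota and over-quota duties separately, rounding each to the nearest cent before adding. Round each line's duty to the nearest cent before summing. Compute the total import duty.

¥583,263.07

Line 1 (F-542, Astland, 1,687 units, ¥199,285.31):
Base rate for F-542 is ¥2.49/unit.
Origin Astland qualifies under the Naron–Astland agreement and F-542 is covered: preferential rate Free applies instead.
The additional-duty order on F-542 targets Bralmark, not Astland; it does not apply.
Duty = ¥199,285.31 × 0% = ¥0.00.
Line 2 (F-747, Drenos, 12,207 m², ¥2,205,072.48):
Code F-747 is under a tariff-rate quota (threshold 4,599 m²). In-quota: 4,599 m² at 9%; over-quota: 7,608 m² at 37%.
Pro-rata value split: in-quota = ¥2,205,072.48 × 4,599/12,207 = ¥830,763.36; over-quota = ¥2,205,072.48 − ¥830,763.36 = ¥1,374,309.12.
In-quota duty = ¥830,763.36 × 9% = ¥74,768.70. Over-quota duty = ¥1,374,309.12 × 37% = ¥508,494.37.
Line duty = ¥74,768.70 + ¥508,494.37 = ¥583,263.07.
Total = ¥0.00 + ¥583,263.07 = ¥583,263.07.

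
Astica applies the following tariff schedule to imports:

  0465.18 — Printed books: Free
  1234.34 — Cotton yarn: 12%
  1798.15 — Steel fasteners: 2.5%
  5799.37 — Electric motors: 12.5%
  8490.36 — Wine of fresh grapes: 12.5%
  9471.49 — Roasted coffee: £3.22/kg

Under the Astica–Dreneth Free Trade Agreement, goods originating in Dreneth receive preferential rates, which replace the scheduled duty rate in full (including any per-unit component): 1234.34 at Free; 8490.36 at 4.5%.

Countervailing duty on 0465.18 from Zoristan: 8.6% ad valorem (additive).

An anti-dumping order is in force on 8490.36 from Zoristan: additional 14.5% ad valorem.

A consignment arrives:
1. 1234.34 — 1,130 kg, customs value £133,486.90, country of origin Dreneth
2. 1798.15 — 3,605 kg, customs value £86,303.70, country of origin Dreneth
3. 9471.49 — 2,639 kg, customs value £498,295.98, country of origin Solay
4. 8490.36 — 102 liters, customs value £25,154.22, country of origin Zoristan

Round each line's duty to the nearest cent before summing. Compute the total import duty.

Line 1 (1234.34, Dreneth, 1,130 kg, £133,486.90):
Base rate for 1234.34 is 12%.
Origin Dreneth qualifies under the Astica–Dreneth agreement and 1234.34 is covered: preferential rate Free applies instead.
Duty = £133,486.90 × 0% = £0.00.
Line 2 (1798.15, Dreneth, 3,605 kg, £86,303.70):
Base rate for 1798.15 is 2.5%.
Origin Dreneth is the FTA partner but 1798.15 is not on the preference list; base rate stands.
Duty = £86,303.70 × 2.5% = £2,157.59.
Line 3 (9471.49, Solay, 2,639 kg, £498,295.98):
Base rate for 9471.49 is £3.22/kg.
Duty = 2,639 × £3.22 = £8,497.58.
Line 4 (8490.36, Zoristan, 102 liters, £25,154.22):
Base rate for 8490.36 is 12.5%.
8490.36 has an FTA preferential rate, but origin Zoristan is not Dreneth; base rate stands.
Additional duty on 8490.36 from Zoristan: +14.5%. Applied ad valorem rate: 12.5% + 14.5% = 27%.
Duty = £25,154.22 × 27% = £6,791.64.
Total = £0.00 + £2,157.59 + £8,497.58 + £6,791.64 = £17,446.81.

£17,446.81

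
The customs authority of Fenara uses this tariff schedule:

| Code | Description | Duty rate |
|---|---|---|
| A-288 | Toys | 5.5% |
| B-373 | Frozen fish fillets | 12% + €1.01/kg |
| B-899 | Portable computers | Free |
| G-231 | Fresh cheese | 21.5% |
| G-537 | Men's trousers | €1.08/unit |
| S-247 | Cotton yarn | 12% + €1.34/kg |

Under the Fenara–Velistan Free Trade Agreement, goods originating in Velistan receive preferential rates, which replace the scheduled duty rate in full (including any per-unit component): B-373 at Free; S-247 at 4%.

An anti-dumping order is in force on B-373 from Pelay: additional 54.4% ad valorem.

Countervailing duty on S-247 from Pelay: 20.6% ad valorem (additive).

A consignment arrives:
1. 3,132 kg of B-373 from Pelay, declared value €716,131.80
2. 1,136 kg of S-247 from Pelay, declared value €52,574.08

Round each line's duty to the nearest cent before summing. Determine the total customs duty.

€497,336.23

Line 1 (B-373, Pelay, 3,132 kg, €716,131.80):
Base rate for B-373 is 12% + €1.01/kg.
B-373 has an FTA preferential rate, but origin Pelay is not Velistan; base rate stands.
Additional duty on B-373 from Pelay: +54.4%. Applied ad valorem rate: 12% + 54.4% = 66.4%.
Duty = €716,131.80 × 66.4% + 3,132 × €1.01 = €478,674.84.
Line 2 (S-247, Pelay, 1,136 kg, €52,574.08):
Base rate for S-247 is 12% + €1.34/kg.
S-247 has an FTA preferential rate, but origin Pelay is not Velistan; base rate stands.
Additional duty on S-247 from Pelay: +20.6%. Applied ad valorem rate: 12% + 20.6% = 32.6%.
Duty = €52,574.08 × 32.6% + 1,136 × €1.34 = €18,661.39.
Total = €478,674.84 + €18,661.39 = €497,336.23.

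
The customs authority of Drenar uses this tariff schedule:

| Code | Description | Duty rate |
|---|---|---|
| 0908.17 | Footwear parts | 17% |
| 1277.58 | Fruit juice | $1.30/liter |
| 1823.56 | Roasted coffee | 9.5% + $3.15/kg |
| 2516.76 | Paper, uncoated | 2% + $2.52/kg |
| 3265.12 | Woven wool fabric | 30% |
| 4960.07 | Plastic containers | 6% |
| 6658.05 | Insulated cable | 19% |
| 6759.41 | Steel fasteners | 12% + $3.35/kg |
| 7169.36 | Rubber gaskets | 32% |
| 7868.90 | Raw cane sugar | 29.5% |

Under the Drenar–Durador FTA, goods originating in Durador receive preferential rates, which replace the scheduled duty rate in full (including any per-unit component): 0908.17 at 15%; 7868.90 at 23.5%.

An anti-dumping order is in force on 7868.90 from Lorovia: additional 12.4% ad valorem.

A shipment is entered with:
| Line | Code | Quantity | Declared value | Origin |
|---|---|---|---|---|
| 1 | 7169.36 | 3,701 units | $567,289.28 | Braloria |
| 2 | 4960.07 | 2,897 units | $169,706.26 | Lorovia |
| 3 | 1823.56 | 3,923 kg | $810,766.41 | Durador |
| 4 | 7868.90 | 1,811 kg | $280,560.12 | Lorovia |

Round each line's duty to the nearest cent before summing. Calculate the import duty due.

Line 1 (7169.36, Braloria, 3,701 units, $567,289.28):
Base rate for 7169.36 is 32%.
Duty = $567,289.28 × 32% = $181,532.57.
Line 2 (4960.07, Lorovia, 2,897 units, $169,706.26):
Base rate for 4960.07 is 6%.
Duty = $169,706.26 × 6% = $10,182.38.
Line 3 (1823.56, Durador, 3,923 kg, $810,766.41):
Base rate for 1823.56 is 9.5% + $3.15/kg.
Origin Durador is the FTA partner but 1823.56 is not on the preference list; base rate stands.
Duty = $810,766.41 × 9.5% + 3,923 × $3.15 = $89,380.26.
Line 4 (7868.90, Lorovia, 1,811 kg, $280,560.12):
Base rate for 7868.90 is 29.5%.
7868.90 has an FTA preferential rate, but origin Lorovia is not Durador; base rate stands.
Additional duty on 7868.90 from Lorovia: +12.4%. Applied ad valorem rate: 29.5% + 12.4% = 41.9%.
Duty = $280,560.12 × 41.9% = $117,554.69.
Total = $181,532.57 + $10,182.38 + $89,380.26 + $117,554.69 = $398,649.90.

$398,649.90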